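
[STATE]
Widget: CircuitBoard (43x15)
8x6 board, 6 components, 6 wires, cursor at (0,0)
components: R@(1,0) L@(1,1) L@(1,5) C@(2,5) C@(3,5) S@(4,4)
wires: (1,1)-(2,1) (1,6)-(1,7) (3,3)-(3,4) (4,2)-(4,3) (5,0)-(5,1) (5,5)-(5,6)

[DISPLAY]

   0 1 2 3 4 5 6 7                         
0  [.]                                     
                                           
1   R   L               L   · ─ ·          
        │                                  
2       ·               C                  
                                           
3               · ─ ·   C                  
                                           
4           · ─ ·   S                      
                                           
5   · ─ ·               · ─ ·              
Cursor: (0,0)                              
                                           
                                           


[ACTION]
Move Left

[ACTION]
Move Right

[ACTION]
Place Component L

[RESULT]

   0 1 2 3 4 5 6 7                         
0      [L]                                 
                                           
1   R   L               L   · ─ ·          
        │                                  
2       ·               C                  
                                           
3               · ─ ·   C                  
                                           
4           · ─ ·   S                      
                                           
5   · ─ ·               · ─ ·              
Cursor: (0,1)                              
                                           
                                           


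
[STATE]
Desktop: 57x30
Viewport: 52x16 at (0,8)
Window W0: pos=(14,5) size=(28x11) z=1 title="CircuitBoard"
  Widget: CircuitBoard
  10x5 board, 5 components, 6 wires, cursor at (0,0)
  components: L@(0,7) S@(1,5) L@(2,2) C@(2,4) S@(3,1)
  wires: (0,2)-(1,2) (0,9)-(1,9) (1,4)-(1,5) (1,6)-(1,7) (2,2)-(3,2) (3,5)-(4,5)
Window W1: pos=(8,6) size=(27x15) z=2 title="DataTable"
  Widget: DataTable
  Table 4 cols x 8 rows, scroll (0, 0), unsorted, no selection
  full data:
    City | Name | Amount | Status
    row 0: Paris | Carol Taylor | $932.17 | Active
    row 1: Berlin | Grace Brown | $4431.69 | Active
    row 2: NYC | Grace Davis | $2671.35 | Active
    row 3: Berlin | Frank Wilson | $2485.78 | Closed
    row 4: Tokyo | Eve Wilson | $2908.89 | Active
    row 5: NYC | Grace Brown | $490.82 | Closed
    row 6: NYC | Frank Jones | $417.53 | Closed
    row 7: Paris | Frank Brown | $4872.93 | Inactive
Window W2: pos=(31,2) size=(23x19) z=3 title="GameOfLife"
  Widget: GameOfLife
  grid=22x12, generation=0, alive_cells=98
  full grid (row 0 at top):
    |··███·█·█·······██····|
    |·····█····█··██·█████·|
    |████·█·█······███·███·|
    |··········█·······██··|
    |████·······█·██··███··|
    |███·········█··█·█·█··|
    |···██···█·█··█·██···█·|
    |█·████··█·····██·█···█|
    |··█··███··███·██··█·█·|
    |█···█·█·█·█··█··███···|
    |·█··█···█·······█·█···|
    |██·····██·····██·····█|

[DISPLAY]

        ┠──────────────────────┃████·█·█······███·██
        ┃City  │Name        │Am┃··········█·······██
        ┃──────┼────────────┼──┃████·······█·██··███
        ┃Paris │Carol Taylor│$9┃███·········█··█·█·█
        ┃Berlin│Grace Brown │$4┃···██···█·█··█·██···
        ┃NYC   │Grace Davis │$2┃█·████··█·····██·█··
        ┃Berlin│Frank Wilson│$2┃··█··███··███·██··█·
        ┃Tokyo │Eve Wilson  │$2┃█···█·█·█·█··█··███·
        ┃NYC   │Grace Brown │$4┃·█··█···█·······█·█·
        ┃NYC   │Frank Jones │$4┃██·····██·····██····
        ┃Paris │Frank Brown │$4┃                    
        ┃                      ┃                    
        ┗━━━━━━━━━━━━━━━━━━━━━━┗━━━━━━━━━━━━━━━━━━━━
                                                    
                                                    
                                                    


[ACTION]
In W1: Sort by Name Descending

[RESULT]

        ┠──────────────────────┃████·█·█······███·██
        ┃City  │Name       ▼│Am┃··········█·······██
        ┃──────┼────────────┼──┃████·······█·██··███
        ┃NYC   │Grace Davis │$2┃███·········█··█·█·█
        ┃Berlin│Grace Brown │$4┃···██···█·█··█·██···
        ┃NYC   │Grace Brown │$4┃█·████··█·····██·█··
        ┃Berlin│Frank Wilson│$2┃··█··███··███·██··█·
        ┃NYC   │Frank Jones │$4┃█···█·█·█·█··█··███·
        ┃Paris │Frank Brown │$4┃·█··█···█·······█·█·
        ┃Tokyo │Eve Wilson  │$2┃██·····██·····██····
        ┃Paris │Carol Taylor│$9┃                    
        ┃                      ┃                    
        ┗━━━━━━━━━━━━━━━━━━━━━━┗━━━━━━━━━━━━━━━━━━━━
                                                    
                                                    
                                                    


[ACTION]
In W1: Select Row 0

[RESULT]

        ┠──────────────────────┃████·█·█······███·██
        ┃City  │Name       ▼│Am┃··········█·······██
        ┃──────┼────────────┼──┃████·······█·██··███
        ┃>YC   │Grace Davis │$2┃███·········█··█·█·█
        ┃Berlin│Grace Brown │$4┃···██···█·█··█·██···
        ┃NYC   │Grace Brown │$4┃█·████··█·····██·█··
        ┃Berlin│Frank Wilson│$2┃··█··███··███·██··█·
        ┃NYC   │Frank Jones │$4┃█···█·█·█·█··█··███·
        ┃Paris │Frank Brown │$4┃·█··█···█·······█·█·
        ┃Tokyo │Eve Wilson  │$2┃██·····██·····██····
        ┃Paris │Carol Taylor│$9┃                    
        ┃                      ┃                    
        ┗━━━━━━━━━━━━━━━━━━━━━━┗━━━━━━━━━━━━━━━━━━━━
                                                    
                                                    
                                                    


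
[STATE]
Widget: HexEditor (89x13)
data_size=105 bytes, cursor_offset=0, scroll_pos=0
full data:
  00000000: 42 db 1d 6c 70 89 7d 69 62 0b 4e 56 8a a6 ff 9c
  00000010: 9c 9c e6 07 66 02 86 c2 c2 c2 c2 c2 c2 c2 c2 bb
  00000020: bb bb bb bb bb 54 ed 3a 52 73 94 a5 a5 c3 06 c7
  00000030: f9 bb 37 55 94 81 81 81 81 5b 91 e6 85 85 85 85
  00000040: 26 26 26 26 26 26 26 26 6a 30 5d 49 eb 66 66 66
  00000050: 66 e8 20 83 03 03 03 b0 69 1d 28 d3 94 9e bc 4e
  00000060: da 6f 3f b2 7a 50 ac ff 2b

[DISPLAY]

00000000  42 db 1d 6c 70 89 7d 69  62 0b 4e 56 8a a6 ff 9c  |B..lp.}ib.NV....|           
00000010  9c 9c e6 07 66 02 86 c2  c2 c2 c2 c2 c2 c2 c2 bb  |....f...........|           
00000020  bb bb bb bb bb 54 ed 3a  52 73 94 a5 a5 c3 06 c7  |.....T.:Rs......|           
00000030  f9 bb 37 55 94 81 81 81  81 5b 91 e6 85 85 85 85  |..7U.....[......|           
00000040  26 26 26 26 26 26 26 26  6a 30 5d 49 eb 66 66 66  |&&&&&&&&j0]I.fff|           
00000050  66 e8 20 83 03 03 03 b0  69 1d 28 d3 94 9e bc 4e  |f. .....i.(....N|           
00000060  da 6f 3f b2 7a 50 ac ff  2b                       |.o?.zP..+       |           
                                                                                         
                                                                                         
                                                                                         
                                                                                         
                                                                                         
                                                                                         


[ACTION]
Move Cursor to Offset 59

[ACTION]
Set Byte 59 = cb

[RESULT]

00000000  42 db 1d 6c 70 89 7d 69  62 0b 4e 56 8a a6 ff 9c  |B..lp.}ib.NV....|           
00000010  9c 9c e6 07 66 02 86 c2  c2 c2 c2 c2 c2 c2 c2 bb  |....f...........|           
00000020  bb bb bb bb bb 54 ed 3a  52 73 94 a5 a5 c3 06 c7  |.....T.:Rs......|           
00000030  f9 bb 37 55 94 81 81 81  81 5b 91 CB 85 85 85 85  |..7U.....[......|           
00000040  26 26 26 26 26 26 26 26  6a 30 5d 49 eb 66 66 66  |&&&&&&&&j0]I.fff|           
00000050  66 e8 20 83 03 03 03 b0  69 1d 28 d3 94 9e bc 4e  |f. .....i.(....N|           
00000060  da 6f 3f b2 7a 50 ac ff  2b                       |.o?.zP..+       |           
                                                                                         
                                                                                         
                                                                                         
                                                                                         
                                                                                         
                                                                                         


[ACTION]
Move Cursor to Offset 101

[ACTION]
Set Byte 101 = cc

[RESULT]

00000000  42 db 1d 6c 70 89 7d 69  62 0b 4e 56 8a a6 ff 9c  |B..lp.}ib.NV....|           
00000010  9c 9c e6 07 66 02 86 c2  c2 c2 c2 c2 c2 c2 c2 bb  |....f...........|           
00000020  bb bb bb bb bb 54 ed 3a  52 73 94 a5 a5 c3 06 c7  |.....T.:Rs......|           
00000030  f9 bb 37 55 94 81 81 81  81 5b 91 cb 85 85 85 85  |..7U.....[......|           
00000040  26 26 26 26 26 26 26 26  6a 30 5d 49 eb 66 66 66  |&&&&&&&&j0]I.fff|           
00000050  66 e8 20 83 03 03 03 b0  69 1d 28 d3 94 9e bc 4e  |f. .....i.(....N|           
00000060  da 6f 3f b2 7a CC ac ff  2b                       |.o?.z...+       |           
                                                                                         
                                                                                         
                                                                                         
                                                                                         
                                                                                         
                                                                                         


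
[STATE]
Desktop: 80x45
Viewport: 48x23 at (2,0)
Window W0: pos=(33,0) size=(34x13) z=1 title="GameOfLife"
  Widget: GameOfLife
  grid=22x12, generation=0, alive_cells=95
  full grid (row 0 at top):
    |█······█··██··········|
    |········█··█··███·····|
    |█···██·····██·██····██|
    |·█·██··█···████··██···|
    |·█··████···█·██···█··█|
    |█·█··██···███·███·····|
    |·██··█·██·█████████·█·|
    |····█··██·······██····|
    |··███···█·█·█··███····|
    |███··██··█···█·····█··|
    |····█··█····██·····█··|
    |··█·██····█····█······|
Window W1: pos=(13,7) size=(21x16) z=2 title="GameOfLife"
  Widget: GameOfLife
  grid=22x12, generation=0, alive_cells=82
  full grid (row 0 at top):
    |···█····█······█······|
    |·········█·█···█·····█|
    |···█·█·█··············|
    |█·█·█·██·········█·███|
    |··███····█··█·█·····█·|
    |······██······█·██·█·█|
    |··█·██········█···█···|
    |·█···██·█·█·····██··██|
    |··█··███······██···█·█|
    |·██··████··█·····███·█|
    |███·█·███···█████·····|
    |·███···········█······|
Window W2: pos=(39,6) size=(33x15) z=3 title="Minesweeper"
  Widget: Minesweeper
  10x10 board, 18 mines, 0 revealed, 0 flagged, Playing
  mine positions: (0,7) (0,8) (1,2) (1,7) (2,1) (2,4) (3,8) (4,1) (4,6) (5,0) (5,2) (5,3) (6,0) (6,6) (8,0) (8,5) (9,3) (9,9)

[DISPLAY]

                               ┏━━━━━━━━━━━━━━━━
                               ┃ GameOfLife     
                               ┠────────────────
                               ┃Gen: 0          
                               ┃█···██·····██·██
                               ┃·█·██··█···████·
                               ┃·█··█┏━━━━━━━━━━
           ┏━━━━━━━━━━━━━━━━━━━┓█·█··┃ Minesweep
           ┃ GameOfLife        ┃·██··┠──────────
           ┠───────────────────┨····█┃■■■■■■■■■■
           ┃Gen: 0             ┃··███┃■■■■■■■■■■
           ┃··█····█······█····┃███··┃■■■■■■■■■■
           ┃········█·█···█····┃━━━━━┃■■■■■■■■■■
           ┃··█·█·█············┃     ┃■■■■■■■■■■
           ┃·█·█·██·········█·█┃     ┃■■■■■■■■■■
           ┃·███····█··█·█·····┃     ┃■■■■■■■■■■
           ┃·····██······█·██·█┃     ┃■■■■■■■■■■
           ┃·█·██········█···█·┃     ┃■■■■■■■■■■
           ┃█···██·█·█·····██··┃     ┃■■■■■■■■■■
           ┃·█··███······██···█┃     ┃          
           ┃██··████··█·····███┃     ┗━━━━━━━━━━
           ┃██·█·███···█████···┃                
           ┗━━━━━━━━━━━━━━━━━━━┛                


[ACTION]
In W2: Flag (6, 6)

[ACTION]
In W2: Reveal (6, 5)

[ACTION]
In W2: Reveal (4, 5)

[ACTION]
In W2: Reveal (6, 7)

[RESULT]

                               ┏━━━━━━━━━━━━━━━━
                               ┃ GameOfLife     
                               ┠────────────────
                               ┃Gen: 0          
                               ┃█···██·····██·██
                               ┃·█·██··█···████·
                               ┃·█··█┏━━━━━━━━━━
           ┏━━━━━━━━━━━━━━━━━━━┓█·█··┃ Minesweep
           ┃ GameOfLife        ┃·██··┠──────────
           ┠───────────────────┨····█┃■■■■■■■■■■
           ┃Gen: 0             ┃··███┃■■■■■■■■■■
           ┃··█····█······█····┃███··┃■■■■■■■■■■
           ┃········█·█···█····┃━━━━━┃■■■■■■■■■■
           ┃··█·█·█············┃     ┃■■■■■1■■■■
           ┃·█·█·██·········█·█┃     ┃■■■■■■■■■■
           ┃·███····█··█·█·····┃     ┃■■■■■1⚑1■■
           ┃·····██······█·██·█┃     ┃■■■■■■■■■■
           ┃·█·██········█···█·┃     ┃■■■■■■■■■■
           ┃█···██·█·█·····██··┃     ┃■■■■■■■■■■
           ┃·█··███······██···█┃     ┃          
           ┃██··████··█·····███┃     ┗━━━━━━━━━━
           ┃██·█·███···█████···┃                
           ┗━━━━━━━━━━━━━━━━━━━┛                


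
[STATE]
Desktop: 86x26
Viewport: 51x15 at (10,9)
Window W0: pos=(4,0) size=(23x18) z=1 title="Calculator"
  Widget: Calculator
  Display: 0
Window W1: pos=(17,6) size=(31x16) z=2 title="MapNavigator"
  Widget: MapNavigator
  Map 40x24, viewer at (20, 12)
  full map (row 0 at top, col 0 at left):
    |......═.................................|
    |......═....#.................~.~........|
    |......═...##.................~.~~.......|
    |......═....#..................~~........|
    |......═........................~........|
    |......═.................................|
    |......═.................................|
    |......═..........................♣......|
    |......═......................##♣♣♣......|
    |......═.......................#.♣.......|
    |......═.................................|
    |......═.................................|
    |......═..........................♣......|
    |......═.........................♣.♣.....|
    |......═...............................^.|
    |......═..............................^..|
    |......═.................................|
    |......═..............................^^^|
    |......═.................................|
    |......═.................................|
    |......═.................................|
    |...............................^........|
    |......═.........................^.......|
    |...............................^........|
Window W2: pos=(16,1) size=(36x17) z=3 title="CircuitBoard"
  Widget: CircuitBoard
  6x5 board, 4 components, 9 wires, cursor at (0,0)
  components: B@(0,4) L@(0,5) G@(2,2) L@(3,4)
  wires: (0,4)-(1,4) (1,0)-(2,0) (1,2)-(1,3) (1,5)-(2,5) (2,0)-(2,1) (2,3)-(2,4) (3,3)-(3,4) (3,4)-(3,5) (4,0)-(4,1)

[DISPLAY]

 2 │ 3┃2   · ─ ·   G   · ─ ·   ·         ┃         
───┼──┃                                  ┃         
 . │ =┃3               · ─ L ─ ·         ┃         
───┼──┃                                  ┃         
 MC│ M┃4   · ─ ·                         ┃         
───┴──┃Cursor: (0,0)                     ┃         
      ┃                                  ┃         
      ┃                                  ┃         
━━━━━━┗━━━━━━━━━━━━━━━━━━━━━━━━━━━━━━━━━━┛         
       ┃═............................┃             
       ┃═............................┃             
       ┃═............................┃             
       ┗━━━━━━━━━━━━━━━━━━━━━━━━━━━━━┛             
                                                   
                                                   


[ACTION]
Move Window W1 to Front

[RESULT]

 2 │ 3┃┃═............................┃   ┃         
───┼──┃┃═..........................♣.┃   ┃         
 . │ =┃┃═......................##♣♣♣.┃   ┃         
───┼──┃┃═.......................#.♣..┃   ┃         
 MC│ M┃┃═............................┃   ┃         
───┴──┃┃═............................┃   ┃         
      ┃┃═.............@............♣.┃   ┃         
      ┃┃═.........................♣.♣┃   ┃         
━━━━━━┗┃═............................┃━━━┛         
       ┃═............................┃             
       ┃═............................┃             
       ┃═............................┃             
       ┗━━━━━━━━━━━━━━━━━━━━━━━━━━━━━┛             
                                                   
                                                   


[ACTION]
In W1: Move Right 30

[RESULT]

 2 │ 3┃┃...............              ┃   ┃         
───┼──┃┃........♣......              ┃   ┃         
 . │ =┃┃....##♣♣♣......              ┃   ┃         
───┼──┃┃.....#.♣.......              ┃   ┃         
 MC│ M┃┃...............              ┃   ┃         
───┴──┃┃...............              ┃   ┃         
      ┃┃........♣.....@              ┃   ┃         
      ┃┃.......♣.♣.....              ┃   ┃         
━━━━━━┗┃.............^.              ┃━━━┛         
       ┃............^..              ┃             
       ┃...............              ┃             
       ┃............^^^              ┃             
       ┗━━━━━━━━━━━━━━━━━━━━━━━━━━━━━┛             
                                                   
                                                   


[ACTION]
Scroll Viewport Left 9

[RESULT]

   ┃│ 1 │ 2 │ 3┃┃...............              ┃   ┃
   ┃├───┼───┼──┃┃........♣......              ┃   ┃
   ┃│ 0 │ . │ =┃┃....##♣♣♣......              ┃   ┃
   ┃├───┼───┼──┃┃.....#.♣.......              ┃   ┃
   ┃│ C │ MC│ M┃┃...............              ┃   ┃
   ┃└───┴───┴──┃┃...............              ┃   ┃
   ┃           ┃┃........♣.....@              ┃   ┃
   ┃           ┃┃.......♣.♣.....              ┃   ┃
   ┗━━━━━━━━━━━┗┃.............^.              ┃━━━┛
                ┃............^..              ┃    
                ┃...............              ┃    
                ┃............^^^              ┃    
                ┗━━━━━━━━━━━━━━━━━━━━━━━━━━━━━┛    
                                                   
                                                   


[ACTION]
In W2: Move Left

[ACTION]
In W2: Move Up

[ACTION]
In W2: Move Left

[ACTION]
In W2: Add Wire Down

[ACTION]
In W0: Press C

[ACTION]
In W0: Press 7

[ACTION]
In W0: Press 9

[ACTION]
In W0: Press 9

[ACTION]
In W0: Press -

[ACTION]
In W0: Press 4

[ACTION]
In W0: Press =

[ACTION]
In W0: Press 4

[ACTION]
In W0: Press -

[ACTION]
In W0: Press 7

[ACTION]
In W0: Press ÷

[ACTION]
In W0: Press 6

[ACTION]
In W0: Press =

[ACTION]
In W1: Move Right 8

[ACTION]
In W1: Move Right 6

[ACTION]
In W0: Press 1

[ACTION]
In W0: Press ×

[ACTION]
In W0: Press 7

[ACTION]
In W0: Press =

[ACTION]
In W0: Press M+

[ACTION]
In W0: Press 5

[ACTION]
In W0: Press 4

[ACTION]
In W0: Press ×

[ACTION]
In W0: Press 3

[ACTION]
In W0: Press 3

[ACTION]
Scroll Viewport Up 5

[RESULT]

   ┃┌───┬───┬──┃   0 1 2 3 4 5                    ┃
   ┃│ 7 │ 8 │ 9┃0  [.]              B   L         ┃
   ┃├───┼───┼──┃┏━━━━━━━━━━━━━━━━━━━━━━━━━━━━━┓   ┃
   ┃│ 4 │ 5 │ 6┃┃ MapNavigator                ┃   ┃
   ┃├───┼───┼──┃┠─────────────────────────────┨   ┃
   ┃│ 1 │ 2 │ 3┃┃...............              ┃   ┃
   ┃├───┼───┼──┃┃........♣......              ┃   ┃
   ┃│ 0 │ . │ =┃┃....##♣♣♣......              ┃   ┃
   ┃├───┼───┼──┃┃.....#.♣.......              ┃   ┃
   ┃│ C │ MC│ M┃┃...............              ┃   ┃
   ┃└───┴───┴──┃┃...............              ┃   ┃
   ┃           ┃┃........♣.....@              ┃   ┃
   ┃           ┃┃.......♣.♣.....              ┃   ┃
   ┗━━━━━━━━━━━┗┃.............^.              ┃━━━┛
                ┃............^..              ┃    


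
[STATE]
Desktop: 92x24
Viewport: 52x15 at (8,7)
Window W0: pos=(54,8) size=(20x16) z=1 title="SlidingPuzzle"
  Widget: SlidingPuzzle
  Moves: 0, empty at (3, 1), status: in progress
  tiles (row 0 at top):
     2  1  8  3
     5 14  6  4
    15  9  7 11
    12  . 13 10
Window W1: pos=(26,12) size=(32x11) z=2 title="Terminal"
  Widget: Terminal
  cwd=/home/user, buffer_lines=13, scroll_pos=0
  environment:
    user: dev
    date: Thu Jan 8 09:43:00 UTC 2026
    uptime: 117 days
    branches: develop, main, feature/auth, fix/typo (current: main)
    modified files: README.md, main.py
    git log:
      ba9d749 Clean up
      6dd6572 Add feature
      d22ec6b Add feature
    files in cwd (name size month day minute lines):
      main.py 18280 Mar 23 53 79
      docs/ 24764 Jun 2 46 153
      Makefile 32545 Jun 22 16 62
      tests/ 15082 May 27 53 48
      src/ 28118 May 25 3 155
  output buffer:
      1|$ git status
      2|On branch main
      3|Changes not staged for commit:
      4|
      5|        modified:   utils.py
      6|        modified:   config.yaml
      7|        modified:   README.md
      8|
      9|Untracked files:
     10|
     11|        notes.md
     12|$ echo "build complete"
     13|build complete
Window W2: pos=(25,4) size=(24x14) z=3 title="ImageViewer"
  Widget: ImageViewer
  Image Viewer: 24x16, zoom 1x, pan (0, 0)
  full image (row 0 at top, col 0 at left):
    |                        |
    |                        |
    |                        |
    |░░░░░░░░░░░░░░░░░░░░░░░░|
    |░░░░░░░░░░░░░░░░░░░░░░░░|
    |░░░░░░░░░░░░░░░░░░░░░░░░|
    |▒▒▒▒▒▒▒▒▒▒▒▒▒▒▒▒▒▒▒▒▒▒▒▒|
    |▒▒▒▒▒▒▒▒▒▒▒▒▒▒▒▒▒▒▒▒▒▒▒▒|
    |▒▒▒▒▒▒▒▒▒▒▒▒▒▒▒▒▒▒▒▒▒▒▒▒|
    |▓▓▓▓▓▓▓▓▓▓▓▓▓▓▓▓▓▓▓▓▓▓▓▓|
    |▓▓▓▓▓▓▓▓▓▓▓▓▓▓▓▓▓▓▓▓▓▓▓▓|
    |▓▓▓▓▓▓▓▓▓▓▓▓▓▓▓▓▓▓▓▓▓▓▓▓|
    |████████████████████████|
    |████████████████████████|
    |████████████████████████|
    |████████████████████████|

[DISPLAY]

                 ┃                      ┃           
                 ┃                      ┃     ┏━━━━━
                 ┃                      ┃     ┃ Slid
                 ┃░░░░░░░░░░░░░░░░░░░░░░┃     ┠─────
                 ┃░░░░░░░░░░░░░░░░░░░░░░┃     ┃┌────
                 ┃░░░░░░░░░░░░░░░░░░░░░░┃━━━━━━━━┓2 
                 ┃▒▒▒▒▒▒▒▒▒▒▒▒▒▒▒▒▒▒▒▒▒▒┃        ┃──
                 ┃▒▒▒▒▒▒▒▒▒▒▒▒▒▒▒▒▒▒▒▒▒▒┃────────┨5 
                 ┃▒▒▒▒▒▒▒▒▒▒▒▒▒▒▒▒▒▒▒▒▒▒┃        ┃──
                 ┃▓▓▓▓▓▓▓▓▓▓▓▓▓▓▓▓▓▓▓▓▓▓┃        ┃5 
                 ┗━━━━━━━━━━━━━━━━━━━━━━┛ commit:┃──
                  ┃                              ┃2 
                  ┃        modified:   utils.py  ┃──
                  ┃        modified:   config.yam┃es
                  ┃        modified:   README.md ┃  


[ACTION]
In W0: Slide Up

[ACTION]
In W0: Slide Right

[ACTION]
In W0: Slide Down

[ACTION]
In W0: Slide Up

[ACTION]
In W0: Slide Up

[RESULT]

                 ┃                      ┃           
                 ┃                      ┃     ┏━━━━━
                 ┃                      ┃     ┃ Slid
                 ┃░░░░░░░░░░░░░░░░░░░░░░┃     ┠─────
                 ┃░░░░░░░░░░░░░░░░░░░░░░┃     ┃┌────
                 ┃░░░░░░░░░░░░░░░░░░░░░░┃━━━━━━━━┓2 
                 ┃▒▒▒▒▒▒▒▒▒▒▒▒▒▒▒▒▒▒▒▒▒▒┃        ┃──
                 ┃▒▒▒▒▒▒▒▒▒▒▒▒▒▒▒▒▒▒▒▒▒▒┃────────┨5 
                 ┃▒▒▒▒▒▒▒▒▒▒▒▒▒▒▒▒▒▒▒▒▒▒┃        ┃──
                 ┃▓▓▓▓▓▓▓▓▓▓▓▓▓▓▓▓▓▓▓▓▓▓┃        ┃5 
                 ┗━━━━━━━━━━━━━━━━━━━━━━┛ commit:┃──
                  ┃                              ┃  
                  ┃        modified:   utils.py  ┃──
                  ┃        modified:   config.yam┃es
                  ┃        modified:   README.md ┃  


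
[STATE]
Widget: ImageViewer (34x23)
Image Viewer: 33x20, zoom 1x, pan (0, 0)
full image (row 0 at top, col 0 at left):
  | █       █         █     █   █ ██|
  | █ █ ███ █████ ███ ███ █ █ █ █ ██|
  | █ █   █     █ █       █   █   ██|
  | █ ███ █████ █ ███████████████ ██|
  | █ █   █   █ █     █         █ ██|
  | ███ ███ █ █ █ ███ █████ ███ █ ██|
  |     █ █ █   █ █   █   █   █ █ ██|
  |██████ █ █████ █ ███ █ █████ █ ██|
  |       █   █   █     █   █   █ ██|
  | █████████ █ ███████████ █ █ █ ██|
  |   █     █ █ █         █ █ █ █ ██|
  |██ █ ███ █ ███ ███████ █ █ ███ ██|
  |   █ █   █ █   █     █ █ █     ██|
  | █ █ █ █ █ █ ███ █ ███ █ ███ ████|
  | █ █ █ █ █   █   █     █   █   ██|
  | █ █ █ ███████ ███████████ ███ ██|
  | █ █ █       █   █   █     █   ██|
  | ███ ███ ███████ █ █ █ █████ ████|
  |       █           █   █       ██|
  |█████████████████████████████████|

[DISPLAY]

 █       █         █     █   █ ██ 
 █ █ ███ █████ ███ ███ █ █ █ █ ██ 
 █ █   █     █ █       █   █   ██ 
 █ ███ █████ █ ███████████████ ██ 
 █ █   █   █ █     █         █ ██ 
 ███ ███ █ █ █ ███ █████ ███ █ ██ 
     █ █ █   █ █   █   █   █ █ ██ 
██████ █ █████ █ ███ █ █████ █ ██ 
       █   █   █     █   █   █ ██ 
 █████████ █ ███████████ █ █ █ ██ 
   █     █ █ █         █ █ █ █ ██ 
██ █ ███ █ ███ ███████ █ █ ███ ██ 
   █ █   █ █   █     █ █ █     ██ 
 █ █ █ █ █ █ ███ █ ███ █ ███ ████ 
 █ █ █ █ █   █   █     █   █   ██ 
 █ █ █ ███████ ███████████ ███ ██ 
 █ █ █       █   █   █     █   ██ 
 ███ ███ ███████ █ █ █ █████ ████ 
       █           █   █       ██ 
█████████████████████████████████ 
                                  
                                  
                                  


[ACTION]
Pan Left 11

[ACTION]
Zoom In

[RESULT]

  ██              ██              
  ██              ██              
  ██  ██  ██████  ██████████  ████
  ██  ██  ██████  ██████████  ████
  ██  ██      ██          ██  ██  
  ██  ██      ██          ██  ██  
  ██  ██████  ██████████  ██  ████
  ██  ██████  ██████████  ██  ████
  ██  ██      ██      ██  ██      
  ██  ██      ██      ██  ██      
  ██████  ██████  ██  ██  ██  ████
  ██████  ██████  ██  ██  ██  ████
          ██  ██  ██      ██  ██  
          ██  ██  ██      ██  ██  
████████████  ██  ██████████  ██  
████████████  ██  ██████████  ██  
              ██      ██      ██  
              ██      ██      ██  
  ██████████████████  ██  ████████
  ██████████████████  ██  ████████
      ██          ██  ██  ██      
      ██          ██  ██  ██      
████  ██  ██████  ██  ██████  ████


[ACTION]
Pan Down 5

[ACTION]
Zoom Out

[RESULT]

 ███ ███ █ █ █ ███ █████ ███ █ ██ 
     █ █ █   █ █   █   █   █ █ ██ 
██████ █ █████ █ ███ █ █████ █ ██ 
       █   █   █     █   █   █ ██ 
 █████████ █ ███████████ █ █ █ ██ 
   █     █ █ █         █ █ █ █ ██ 
██ █ ███ █ ███ ███████ █ █ ███ ██ 
   █ █   █ █   █     █ █ █     ██ 
 █ █ █ █ █ █ ███ █ ███ █ ███ ████ 
 █ █ █ █ █   █   █     █   █   ██ 
 █ █ █ ███████ ███████████ ███ ██ 
 █ █ █       █   █   █     █   ██ 
 ███ ███ ███████ █ █ █ █████ ████ 
       █           █   █       ██ 
█████████████████████████████████ 
                                  
                                  
                                  
                                  
                                  
                                  
                                  
                                  


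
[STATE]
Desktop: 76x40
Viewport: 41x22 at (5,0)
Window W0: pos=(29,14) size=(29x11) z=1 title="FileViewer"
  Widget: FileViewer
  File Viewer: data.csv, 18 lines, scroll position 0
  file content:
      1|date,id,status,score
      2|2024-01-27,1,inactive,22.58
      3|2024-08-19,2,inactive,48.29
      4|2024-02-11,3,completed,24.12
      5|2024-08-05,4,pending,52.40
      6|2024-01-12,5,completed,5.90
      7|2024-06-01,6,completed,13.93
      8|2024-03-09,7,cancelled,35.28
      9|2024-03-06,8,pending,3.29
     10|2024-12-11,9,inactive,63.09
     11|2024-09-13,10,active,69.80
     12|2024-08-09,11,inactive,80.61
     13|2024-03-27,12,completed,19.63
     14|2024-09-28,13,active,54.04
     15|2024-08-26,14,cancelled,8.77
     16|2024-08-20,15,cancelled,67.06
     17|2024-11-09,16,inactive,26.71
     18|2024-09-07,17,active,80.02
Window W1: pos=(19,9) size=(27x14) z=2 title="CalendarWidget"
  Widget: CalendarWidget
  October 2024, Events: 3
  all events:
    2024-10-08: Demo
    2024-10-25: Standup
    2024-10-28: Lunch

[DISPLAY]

                                         
                                         
                                         
                                         
                                         
                                         
                                         
                                         
                                         
              ┏━━━━━━━━━━━━━━━━━━━━━━━━━┓
              ┃ CalendarWidget          ┃
              ┠─────────────────────────┨
              ┃       October 2024      ┃
              ┃Mo Tu We Th Fr Sa Su     ┃
              ┃    1  2  3  4  5  6     ┃
              ┃ 7  8*  9 10 11 12 13    ┃
              ┃14 15 16 17 18 19 20     ┃
              ┃21 22 23 24 25* 26 27    ┃
              ┃28* 29 30 31             ┃
              ┃                         ┃
              ┃                         ┃
              ┃                         ┃


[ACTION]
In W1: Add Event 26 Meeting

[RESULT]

                                         
                                         
                                         
                                         
                                         
                                         
                                         
                                         
                                         
              ┏━━━━━━━━━━━━━━━━━━━━━━━━━┓
              ┃ CalendarWidget          ┃
              ┠─────────────────────────┨
              ┃       October 2024      ┃
              ┃Mo Tu We Th Fr Sa Su     ┃
              ┃    1  2  3  4  5  6     ┃
              ┃ 7  8*  9 10 11 12 13    ┃
              ┃14 15 16 17 18 19 20     ┃
              ┃21 22 23 24 25* 26* 27   ┃
              ┃28* 29 30 31             ┃
              ┃                         ┃
              ┃                         ┃
              ┃                         ┃


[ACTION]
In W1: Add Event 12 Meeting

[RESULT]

                                         
                                         
                                         
                                         
                                         
                                         
                                         
                                         
                                         
              ┏━━━━━━━━━━━━━━━━━━━━━━━━━┓
              ┃ CalendarWidget          ┃
              ┠─────────────────────────┨
              ┃       October 2024      ┃
              ┃Mo Tu We Th Fr Sa Su     ┃
              ┃    1  2  3  4  5  6     ┃
              ┃ 7  8*  9 10 11 12* 13   ┃
              ┃14 15 16 17 18 19 20     ┃
              ┃21 22 23 24 25* 26* 27   ┃
              ┃28* 29 30 31             ┃
              ┃                         ┃
              ┃                         ┃
              ┃                         ┃
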